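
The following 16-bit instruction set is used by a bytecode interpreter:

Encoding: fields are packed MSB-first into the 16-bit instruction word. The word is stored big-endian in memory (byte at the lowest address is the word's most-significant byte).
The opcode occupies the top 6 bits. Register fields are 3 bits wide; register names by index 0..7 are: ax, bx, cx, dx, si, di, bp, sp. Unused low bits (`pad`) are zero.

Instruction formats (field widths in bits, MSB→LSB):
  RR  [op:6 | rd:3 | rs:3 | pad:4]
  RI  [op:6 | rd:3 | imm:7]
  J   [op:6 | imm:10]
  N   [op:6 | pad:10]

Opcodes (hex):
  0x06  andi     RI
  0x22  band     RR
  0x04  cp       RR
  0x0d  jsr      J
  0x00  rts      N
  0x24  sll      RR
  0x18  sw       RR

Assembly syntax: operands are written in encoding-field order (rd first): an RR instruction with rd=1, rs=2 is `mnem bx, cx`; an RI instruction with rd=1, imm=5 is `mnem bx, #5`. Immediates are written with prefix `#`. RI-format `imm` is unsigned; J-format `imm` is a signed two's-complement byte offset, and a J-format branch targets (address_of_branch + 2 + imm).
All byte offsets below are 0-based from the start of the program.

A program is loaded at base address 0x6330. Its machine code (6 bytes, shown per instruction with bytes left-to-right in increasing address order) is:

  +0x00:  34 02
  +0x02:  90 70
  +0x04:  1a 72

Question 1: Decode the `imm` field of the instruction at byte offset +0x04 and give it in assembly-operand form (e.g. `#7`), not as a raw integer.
[04] 1a 72 → 0x1a72
  top 6b → 0x6 → andi [RI]
  [9:7] rd=4 = si
  [6:0] imm=114 = #114

#114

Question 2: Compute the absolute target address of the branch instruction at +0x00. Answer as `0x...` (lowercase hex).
off 0x00: read 34 02 as big → 0x3402
  top 6b → 0xd → jsr [J]
  [9:0] imm=2 = #2
  target = base 0x6330 + off 0x00 + 2 + imm 2 = 0x6334

0x6334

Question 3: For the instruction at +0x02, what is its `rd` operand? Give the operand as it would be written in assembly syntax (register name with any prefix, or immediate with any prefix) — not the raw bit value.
[02] 90 70 → 0x9070
  top 6b → 0x24 → sll [RR]
  rd@[9:7]=0x0 ⇒ ax
  rs@[6:4]=0x7 ⇒ sp

ax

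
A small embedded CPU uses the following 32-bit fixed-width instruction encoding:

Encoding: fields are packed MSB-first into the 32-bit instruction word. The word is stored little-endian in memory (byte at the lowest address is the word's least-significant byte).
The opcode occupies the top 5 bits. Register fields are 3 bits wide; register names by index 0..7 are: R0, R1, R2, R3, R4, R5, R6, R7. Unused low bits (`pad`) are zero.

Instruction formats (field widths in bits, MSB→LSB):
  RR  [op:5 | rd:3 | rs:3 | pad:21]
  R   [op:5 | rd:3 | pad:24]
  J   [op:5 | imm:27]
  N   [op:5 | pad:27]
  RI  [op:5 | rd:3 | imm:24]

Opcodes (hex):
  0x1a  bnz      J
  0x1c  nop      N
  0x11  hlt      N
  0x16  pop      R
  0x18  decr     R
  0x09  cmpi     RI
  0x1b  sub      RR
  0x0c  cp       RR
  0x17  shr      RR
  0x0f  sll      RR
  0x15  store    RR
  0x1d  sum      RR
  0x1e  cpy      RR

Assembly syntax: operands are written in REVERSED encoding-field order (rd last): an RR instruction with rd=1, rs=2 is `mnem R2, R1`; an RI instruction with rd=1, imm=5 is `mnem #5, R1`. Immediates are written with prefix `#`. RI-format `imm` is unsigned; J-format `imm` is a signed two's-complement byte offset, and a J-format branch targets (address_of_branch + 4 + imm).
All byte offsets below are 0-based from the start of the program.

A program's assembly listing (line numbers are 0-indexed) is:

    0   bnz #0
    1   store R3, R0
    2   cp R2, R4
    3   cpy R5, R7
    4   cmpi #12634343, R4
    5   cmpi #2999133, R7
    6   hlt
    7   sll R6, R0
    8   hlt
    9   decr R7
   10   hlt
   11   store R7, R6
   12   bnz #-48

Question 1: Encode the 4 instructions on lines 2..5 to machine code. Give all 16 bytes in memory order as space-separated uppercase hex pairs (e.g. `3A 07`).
2. cp fields op=0xc:5|rd=4:3|rs=2:3|pad=0:21 → word 64400000h → 00 00 40 64
3. cpy fields op=0x1e:5|rd=7:3|rs=5:3|pad=0:21 → word f7a00000h → 00 00 a0 f7
4. cmpi fields op=0x9:5|rd=4:3|imm=12634343:24 → word 4cc0c8e7h → e7 c8 c0 4c
5. cmpi fields op=0x9:5|rd=7:3|imm=2999133:24 → word 4f2dc35dh → 5d c3 2d 4f

00 00 40 64 00 00 A0 F7 E7 C8 C0 4C 5D C3 2D 4F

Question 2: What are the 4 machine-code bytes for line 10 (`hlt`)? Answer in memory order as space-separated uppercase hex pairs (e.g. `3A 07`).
00 00 00 88

L10: hlt op=0x11:5|pad=0:27 ⇒ 0x88000000 ⇒ little 00 00 00 88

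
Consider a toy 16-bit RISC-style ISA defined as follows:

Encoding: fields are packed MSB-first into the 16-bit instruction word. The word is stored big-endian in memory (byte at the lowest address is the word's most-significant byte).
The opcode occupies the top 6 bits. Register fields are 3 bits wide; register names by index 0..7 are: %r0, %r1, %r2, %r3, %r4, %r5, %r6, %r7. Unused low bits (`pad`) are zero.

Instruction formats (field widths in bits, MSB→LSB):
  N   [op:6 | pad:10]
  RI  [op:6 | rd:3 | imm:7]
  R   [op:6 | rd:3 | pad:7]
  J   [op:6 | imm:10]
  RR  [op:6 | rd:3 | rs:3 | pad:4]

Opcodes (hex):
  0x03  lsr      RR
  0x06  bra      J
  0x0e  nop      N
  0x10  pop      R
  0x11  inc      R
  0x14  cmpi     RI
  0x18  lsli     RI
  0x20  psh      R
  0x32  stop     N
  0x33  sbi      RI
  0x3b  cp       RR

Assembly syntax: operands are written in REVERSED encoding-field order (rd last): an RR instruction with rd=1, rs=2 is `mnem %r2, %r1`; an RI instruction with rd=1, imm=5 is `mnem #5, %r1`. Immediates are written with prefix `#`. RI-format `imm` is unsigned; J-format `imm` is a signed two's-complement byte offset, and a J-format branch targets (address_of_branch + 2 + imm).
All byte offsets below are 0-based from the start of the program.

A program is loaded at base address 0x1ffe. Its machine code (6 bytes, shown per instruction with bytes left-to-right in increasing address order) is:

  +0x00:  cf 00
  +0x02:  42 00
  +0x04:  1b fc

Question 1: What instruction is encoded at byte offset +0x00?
sbi #0, %r6

+0x00: cf 00 ⇒ word 0xcf00 (big)
  opcode bits[15:10]=0x33: sbi/RI
  rd@[9:7]=0x6 ⇒ %r6
  imm@[6:0]=0x0 ⇒ #0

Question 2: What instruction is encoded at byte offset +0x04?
@+04  big-endian(1b fc) = 0x1bfc
  op=0x1bfc>>10=0x6 ⇒ bra (J)
  [9:0] imm=1020 (s10→-4) = #-4

bra #-4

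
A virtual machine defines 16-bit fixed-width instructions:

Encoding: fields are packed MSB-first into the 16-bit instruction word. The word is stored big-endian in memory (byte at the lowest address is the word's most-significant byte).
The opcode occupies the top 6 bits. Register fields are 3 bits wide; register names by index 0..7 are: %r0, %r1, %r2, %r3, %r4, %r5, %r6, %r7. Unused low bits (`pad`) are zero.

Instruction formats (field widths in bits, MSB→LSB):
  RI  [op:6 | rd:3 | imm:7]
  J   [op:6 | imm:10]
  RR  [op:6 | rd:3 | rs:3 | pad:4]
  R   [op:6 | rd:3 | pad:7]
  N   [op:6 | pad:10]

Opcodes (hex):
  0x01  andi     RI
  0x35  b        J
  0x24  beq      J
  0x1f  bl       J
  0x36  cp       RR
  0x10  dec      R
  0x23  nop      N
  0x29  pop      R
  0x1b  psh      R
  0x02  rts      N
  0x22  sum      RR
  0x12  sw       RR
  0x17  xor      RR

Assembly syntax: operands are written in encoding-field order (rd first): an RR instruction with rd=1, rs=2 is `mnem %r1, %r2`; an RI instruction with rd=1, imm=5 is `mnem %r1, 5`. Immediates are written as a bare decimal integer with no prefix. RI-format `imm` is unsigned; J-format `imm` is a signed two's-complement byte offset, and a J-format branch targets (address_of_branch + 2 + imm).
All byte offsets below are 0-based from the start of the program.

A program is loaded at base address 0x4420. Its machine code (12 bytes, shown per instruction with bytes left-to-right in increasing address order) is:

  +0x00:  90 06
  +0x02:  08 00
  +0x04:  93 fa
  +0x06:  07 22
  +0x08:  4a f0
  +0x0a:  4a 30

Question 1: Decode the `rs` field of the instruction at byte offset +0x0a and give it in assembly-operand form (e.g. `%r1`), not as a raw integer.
@+0a  big-endian(4a 30) = 0x4a30
  opcode bits[15:10]=0x12: sw/RR
  [9:7] rd=4 = %r4
  [6:4] rs=3 = %r3

%r3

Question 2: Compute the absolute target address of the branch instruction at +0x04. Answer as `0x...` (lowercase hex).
off 0x04: read 93 fa as big → 0x93fa
  op=0x93fa>>10=0x24 ⇒ beq (J)
  imm@[9:0]=0x3fa (s10→-6) ⇒ -6
  target = base 0x4420 + off 0x04 + 2 + imm -6 = 0x4420

0x4420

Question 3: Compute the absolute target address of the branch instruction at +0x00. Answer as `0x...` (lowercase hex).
[00] 90 06 → 0x9006
  opcode bits[15:10]=0x24: beq/J
  imm: (w>>0)&0x3ff=0x6 → 6
  target = base 0x4420 + off 0x00 + 2 + imm 6 = 0x4428

0x4428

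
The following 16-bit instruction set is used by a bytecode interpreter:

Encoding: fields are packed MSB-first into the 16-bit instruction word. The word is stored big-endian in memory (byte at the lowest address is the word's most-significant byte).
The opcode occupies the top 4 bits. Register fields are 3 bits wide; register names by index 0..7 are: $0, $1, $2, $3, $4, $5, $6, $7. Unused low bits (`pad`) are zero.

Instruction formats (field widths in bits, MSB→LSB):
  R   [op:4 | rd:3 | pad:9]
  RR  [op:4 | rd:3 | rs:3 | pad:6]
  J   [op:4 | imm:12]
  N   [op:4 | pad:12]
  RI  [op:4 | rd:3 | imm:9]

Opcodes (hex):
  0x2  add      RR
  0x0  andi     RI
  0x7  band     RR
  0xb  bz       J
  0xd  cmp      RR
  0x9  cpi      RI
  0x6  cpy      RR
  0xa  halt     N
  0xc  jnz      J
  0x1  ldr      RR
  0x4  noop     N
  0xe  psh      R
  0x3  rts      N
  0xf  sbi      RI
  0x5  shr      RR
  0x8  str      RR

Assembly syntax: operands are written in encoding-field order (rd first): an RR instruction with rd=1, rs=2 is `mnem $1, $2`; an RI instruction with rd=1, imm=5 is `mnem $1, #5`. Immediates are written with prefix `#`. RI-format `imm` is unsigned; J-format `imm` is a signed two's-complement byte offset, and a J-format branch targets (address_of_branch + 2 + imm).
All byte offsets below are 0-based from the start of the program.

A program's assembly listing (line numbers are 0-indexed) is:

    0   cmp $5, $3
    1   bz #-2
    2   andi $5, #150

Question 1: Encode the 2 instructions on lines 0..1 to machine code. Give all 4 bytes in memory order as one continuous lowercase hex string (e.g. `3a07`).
line 0 (cmp): pack op=0xd:4|rd=5:3|rs=3:3|pad=0:6 = 0xdac0; big→ da c0
line 1 (bz): pack op=0xb:4|imm=-2:12 = 0xbffe; big→ bf fe

dac0bffe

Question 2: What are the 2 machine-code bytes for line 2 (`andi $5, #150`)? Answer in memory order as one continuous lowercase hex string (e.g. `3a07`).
0a96

2. andi fields op=0x0:4|rd=5:3|imm=150:9 → word 0a96h → 0a 96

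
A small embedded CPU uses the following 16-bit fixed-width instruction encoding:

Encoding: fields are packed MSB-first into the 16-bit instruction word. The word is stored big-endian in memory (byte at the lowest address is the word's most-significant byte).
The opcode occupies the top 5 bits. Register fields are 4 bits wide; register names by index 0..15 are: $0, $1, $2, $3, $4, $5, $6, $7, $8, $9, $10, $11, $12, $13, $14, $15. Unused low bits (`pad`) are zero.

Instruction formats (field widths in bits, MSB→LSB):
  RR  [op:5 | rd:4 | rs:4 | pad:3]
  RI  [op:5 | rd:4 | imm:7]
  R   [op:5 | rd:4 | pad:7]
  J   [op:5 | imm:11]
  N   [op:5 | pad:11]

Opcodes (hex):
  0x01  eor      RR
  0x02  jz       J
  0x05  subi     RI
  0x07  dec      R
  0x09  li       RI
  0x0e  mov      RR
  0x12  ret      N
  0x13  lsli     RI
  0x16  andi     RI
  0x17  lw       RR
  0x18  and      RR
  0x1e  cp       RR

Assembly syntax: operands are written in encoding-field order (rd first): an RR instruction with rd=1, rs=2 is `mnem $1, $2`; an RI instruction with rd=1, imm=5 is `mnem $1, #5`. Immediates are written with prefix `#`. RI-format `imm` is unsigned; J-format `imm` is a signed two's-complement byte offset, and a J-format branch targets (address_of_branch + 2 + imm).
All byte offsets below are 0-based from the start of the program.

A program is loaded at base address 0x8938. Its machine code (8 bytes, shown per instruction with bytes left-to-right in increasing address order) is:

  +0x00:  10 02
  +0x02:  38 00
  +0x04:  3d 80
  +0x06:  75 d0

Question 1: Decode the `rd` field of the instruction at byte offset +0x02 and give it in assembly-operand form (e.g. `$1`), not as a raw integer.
$0

@+02  big-endian(38 00) = 0x3800
  opcode bits[15:11]=0x7: dec/R
  rd: (w>>7)&0xf=0x0 → $0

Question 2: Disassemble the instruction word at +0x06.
mov $11, $10

@+06  big-endian(75 d0) = 0x75d0
  top 5b → 0xe → mov [RR]
  rd: (w>>7)&0xf=0xb → $11
  rs: (w>>3)&0xf=0xa → $10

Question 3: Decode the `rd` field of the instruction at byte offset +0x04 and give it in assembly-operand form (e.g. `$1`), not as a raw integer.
$11

+0x04: 3d 80 ⇒ word 0x3d80 (big)
  top 5b → 0x7 → dec [R]
  rd: (w>>7)&0xf=0xb → $11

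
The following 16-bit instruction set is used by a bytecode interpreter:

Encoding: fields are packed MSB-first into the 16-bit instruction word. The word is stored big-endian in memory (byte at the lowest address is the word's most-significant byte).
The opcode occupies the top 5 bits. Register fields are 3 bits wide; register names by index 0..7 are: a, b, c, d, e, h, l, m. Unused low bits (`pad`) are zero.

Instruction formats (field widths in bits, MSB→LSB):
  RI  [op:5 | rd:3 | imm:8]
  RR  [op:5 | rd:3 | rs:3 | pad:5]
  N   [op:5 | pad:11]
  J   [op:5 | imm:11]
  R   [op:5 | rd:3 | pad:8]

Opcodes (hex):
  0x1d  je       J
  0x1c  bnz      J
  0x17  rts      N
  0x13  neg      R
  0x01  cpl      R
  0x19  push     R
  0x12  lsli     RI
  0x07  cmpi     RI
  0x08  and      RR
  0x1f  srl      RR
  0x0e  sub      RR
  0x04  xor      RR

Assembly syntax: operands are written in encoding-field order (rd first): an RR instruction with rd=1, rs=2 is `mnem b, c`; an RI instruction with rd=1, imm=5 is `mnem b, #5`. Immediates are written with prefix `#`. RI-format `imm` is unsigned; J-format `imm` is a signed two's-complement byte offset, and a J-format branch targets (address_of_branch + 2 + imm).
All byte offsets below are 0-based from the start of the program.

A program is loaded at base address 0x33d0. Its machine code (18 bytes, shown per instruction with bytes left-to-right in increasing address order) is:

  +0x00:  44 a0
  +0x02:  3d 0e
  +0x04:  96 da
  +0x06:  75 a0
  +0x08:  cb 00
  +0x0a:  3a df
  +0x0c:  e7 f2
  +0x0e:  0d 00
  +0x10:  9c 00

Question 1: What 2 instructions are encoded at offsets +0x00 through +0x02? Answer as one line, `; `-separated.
and e, h; cmpi h, #14

+0x00: 44 a0 ⇒ word 0x44a0 (big)
  op=0x44a0>>11=0x8 ⇒ and (RR)
  [10:8] rd=4 = e
  [7:5] rs=5 = h
+0x02: 3d 0e ⇒ word 0x3d0e (big)
  op=0x3d0e>>11=0x7 ⇒ cmpi (RI)
  [10:8] rd=5 = h
  [7:0] imm=14 = #14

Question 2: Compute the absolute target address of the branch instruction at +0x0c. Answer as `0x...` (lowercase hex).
@+0c  big-endian(e7 f2) = 0xe7f2
  opcode bits[15:11]=0x1c: bnz/J
  imm: (w>>0)&0x7ff=0x7f2 (s11→-14) → #-14
  target = base 0x33d0 + off 0x0c + 2 + imm -14 = 0x33d0

0x33d0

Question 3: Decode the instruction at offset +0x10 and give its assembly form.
[10] 9c 00 → 0x9c00
  opcode bits[15:11]=0x13: neg/R
  [10:8] rd=4 = e

neg e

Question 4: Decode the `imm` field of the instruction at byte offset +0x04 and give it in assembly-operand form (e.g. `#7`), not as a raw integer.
off 0x04: read 96 da as big → 0x96da
  opcode bits[15:11]=0x12: lsli/RI
  rd@[10:8]=0x6 ⇒ l
  imm@[7:0]=0xda ⇒ #218

#218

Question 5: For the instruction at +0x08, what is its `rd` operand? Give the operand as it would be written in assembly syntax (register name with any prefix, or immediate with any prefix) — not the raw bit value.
[08] cb 00 → 0xcb00
  opcode bits[15:11]=0x19: push/R
  rd@[10:8]=0x3 ⇒ d

d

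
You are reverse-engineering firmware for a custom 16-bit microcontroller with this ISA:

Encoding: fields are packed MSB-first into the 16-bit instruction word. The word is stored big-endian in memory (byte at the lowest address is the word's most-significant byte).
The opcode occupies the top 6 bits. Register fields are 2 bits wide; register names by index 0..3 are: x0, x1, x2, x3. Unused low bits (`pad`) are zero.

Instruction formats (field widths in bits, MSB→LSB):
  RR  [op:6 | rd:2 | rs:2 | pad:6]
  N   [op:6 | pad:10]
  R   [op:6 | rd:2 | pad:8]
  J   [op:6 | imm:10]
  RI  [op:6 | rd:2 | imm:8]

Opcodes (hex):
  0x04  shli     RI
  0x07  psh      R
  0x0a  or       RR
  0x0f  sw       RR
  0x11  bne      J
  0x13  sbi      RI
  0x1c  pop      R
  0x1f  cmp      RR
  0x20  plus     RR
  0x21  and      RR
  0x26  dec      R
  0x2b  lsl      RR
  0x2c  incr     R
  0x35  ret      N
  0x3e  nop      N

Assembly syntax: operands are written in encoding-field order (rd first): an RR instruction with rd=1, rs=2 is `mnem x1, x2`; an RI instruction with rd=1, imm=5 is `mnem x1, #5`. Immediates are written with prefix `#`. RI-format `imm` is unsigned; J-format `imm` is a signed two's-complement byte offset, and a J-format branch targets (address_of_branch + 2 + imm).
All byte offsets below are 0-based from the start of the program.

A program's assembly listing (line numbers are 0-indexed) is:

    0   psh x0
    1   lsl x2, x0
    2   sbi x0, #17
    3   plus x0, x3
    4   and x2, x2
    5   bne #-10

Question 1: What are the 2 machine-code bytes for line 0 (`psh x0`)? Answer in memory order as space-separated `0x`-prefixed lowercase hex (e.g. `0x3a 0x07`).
line 0 (psh): pack op=0x7:6|rd=0:2|pad=0:8 = 0x1c00; big→ 1c 00

0x1c 0x00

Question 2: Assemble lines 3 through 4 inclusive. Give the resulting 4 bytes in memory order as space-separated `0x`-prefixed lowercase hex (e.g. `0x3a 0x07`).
3. plus fields op=0x20:6|rd=0:2|rs=3:2|pad=0:6 → word 80c0h → 80 c0
4. and fields op=0x21:6|rd=2:2|rs=2:2|pad=0:6 → word 8680h → 86 80

0x80 0xc0 0x86 0x80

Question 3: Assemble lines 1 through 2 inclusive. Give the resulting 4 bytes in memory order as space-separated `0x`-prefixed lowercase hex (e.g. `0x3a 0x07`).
L1: lsl op=0x2b:6|rd=2:2|rs=0:2|pad=0:6 ⇒ 0xae00 ⇒ big ae 00
L2: sbi op=0x13:6|rd=0:2|imm=17:8 ⇒ 0x4c11 ⇒ big 4c 11

0xae 0x00 0x4c 0x11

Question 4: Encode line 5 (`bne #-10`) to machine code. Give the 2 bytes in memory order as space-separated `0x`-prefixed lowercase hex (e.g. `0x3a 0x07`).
L5: bne op=0x11:6|imm=-10:10 ⇒ 0x47f6 ⇒ big 47 f6

0x47 0xf6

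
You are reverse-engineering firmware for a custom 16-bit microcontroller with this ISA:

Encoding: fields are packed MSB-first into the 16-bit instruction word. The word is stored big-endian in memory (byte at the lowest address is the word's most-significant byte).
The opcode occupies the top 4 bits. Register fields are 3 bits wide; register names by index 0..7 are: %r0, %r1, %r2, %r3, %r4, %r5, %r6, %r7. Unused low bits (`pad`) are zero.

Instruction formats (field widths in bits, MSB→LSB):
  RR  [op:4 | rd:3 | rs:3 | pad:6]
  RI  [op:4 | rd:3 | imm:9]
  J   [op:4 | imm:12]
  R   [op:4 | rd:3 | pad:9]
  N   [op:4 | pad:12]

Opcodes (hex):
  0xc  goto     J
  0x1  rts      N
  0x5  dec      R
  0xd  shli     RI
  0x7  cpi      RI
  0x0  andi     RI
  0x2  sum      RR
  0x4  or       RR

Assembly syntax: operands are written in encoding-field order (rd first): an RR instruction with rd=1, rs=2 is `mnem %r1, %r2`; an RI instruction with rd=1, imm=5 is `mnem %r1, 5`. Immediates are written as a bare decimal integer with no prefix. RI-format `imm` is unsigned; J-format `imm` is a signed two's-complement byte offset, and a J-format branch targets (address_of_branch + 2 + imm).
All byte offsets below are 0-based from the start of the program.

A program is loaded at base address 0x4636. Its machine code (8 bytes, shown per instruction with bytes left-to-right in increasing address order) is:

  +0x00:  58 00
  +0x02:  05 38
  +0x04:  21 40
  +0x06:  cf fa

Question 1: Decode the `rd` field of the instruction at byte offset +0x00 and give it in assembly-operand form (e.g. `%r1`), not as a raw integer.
%r4

@+00  big-endian(58 00) = 0x5800
  op=0x5800>>12=0x5 ⇒ dec (R)
  rd@[11:9]=0x4 ⇒ %r4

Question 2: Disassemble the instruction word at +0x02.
@+02  big-endian(05 38) = 0x0538
  op=0x0538>>12=0x0 ⇒ andi (RI)
  [11:9] rd=2 = %r2
  [8:0] imm=312 = 312

andi %r2, 312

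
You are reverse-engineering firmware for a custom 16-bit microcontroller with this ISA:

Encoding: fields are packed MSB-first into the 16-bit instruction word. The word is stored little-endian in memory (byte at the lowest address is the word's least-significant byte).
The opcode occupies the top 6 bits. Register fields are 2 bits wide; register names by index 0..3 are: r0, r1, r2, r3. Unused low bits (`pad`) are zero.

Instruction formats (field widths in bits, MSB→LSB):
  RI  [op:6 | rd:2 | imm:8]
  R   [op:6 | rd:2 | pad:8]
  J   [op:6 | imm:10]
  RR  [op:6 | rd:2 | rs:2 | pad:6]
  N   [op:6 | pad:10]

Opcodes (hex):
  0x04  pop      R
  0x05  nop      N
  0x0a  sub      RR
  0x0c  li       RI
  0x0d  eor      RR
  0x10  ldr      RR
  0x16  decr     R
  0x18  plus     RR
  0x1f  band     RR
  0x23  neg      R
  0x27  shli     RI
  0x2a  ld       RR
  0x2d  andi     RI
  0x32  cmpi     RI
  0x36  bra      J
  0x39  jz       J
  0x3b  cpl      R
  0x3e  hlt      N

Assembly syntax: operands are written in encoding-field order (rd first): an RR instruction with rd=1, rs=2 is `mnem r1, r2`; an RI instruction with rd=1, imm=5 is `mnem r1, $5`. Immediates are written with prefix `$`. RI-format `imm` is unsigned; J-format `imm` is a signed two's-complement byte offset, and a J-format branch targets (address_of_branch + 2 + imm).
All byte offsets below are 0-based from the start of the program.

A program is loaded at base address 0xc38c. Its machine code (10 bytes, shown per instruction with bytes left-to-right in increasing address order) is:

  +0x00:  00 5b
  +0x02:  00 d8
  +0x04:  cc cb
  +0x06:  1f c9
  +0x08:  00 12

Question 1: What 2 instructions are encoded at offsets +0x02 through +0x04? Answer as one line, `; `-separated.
+0x02: 00 d8 ⇒ word 0xd800 (little)
  opcode bits[15:10]=0x36: bra/J
  imm@[9:0]=0x0 ⇒ $0
+0x04: cc cb ⇒ word 0xcbcc (little)
  opcode bits[15:10]=0x32: cmpi/RI
  rd@[9:8]=0x3 ⇒ r3
  imm@[7:0]=0xcc ⇒ $204

bra $0; cmpi r3, $204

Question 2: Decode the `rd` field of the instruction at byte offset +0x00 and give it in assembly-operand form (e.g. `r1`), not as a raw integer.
[00] 00 5b → 0x5b00
  top 6b → 0x16 → decr [R]
  rd: (w>>8)&0x3=0x3 → r3

r3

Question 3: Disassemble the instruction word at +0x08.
@+08  little-endian(00 12) = 0x1200
  top 6b → 0x4 → pop [R]
  rd: (w>>8)&0x3=0x2 → r2

pop r2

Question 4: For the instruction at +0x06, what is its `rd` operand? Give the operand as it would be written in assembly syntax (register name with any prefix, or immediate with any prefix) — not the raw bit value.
@+06  little-endian(1f c9) = 0xc91f
  top 6b → 0x32 → cmpi [RI]
  rd@[9:8]=0x1 ⇒ r1
  imm@[7:0]=0x1f ⇒ $31

r1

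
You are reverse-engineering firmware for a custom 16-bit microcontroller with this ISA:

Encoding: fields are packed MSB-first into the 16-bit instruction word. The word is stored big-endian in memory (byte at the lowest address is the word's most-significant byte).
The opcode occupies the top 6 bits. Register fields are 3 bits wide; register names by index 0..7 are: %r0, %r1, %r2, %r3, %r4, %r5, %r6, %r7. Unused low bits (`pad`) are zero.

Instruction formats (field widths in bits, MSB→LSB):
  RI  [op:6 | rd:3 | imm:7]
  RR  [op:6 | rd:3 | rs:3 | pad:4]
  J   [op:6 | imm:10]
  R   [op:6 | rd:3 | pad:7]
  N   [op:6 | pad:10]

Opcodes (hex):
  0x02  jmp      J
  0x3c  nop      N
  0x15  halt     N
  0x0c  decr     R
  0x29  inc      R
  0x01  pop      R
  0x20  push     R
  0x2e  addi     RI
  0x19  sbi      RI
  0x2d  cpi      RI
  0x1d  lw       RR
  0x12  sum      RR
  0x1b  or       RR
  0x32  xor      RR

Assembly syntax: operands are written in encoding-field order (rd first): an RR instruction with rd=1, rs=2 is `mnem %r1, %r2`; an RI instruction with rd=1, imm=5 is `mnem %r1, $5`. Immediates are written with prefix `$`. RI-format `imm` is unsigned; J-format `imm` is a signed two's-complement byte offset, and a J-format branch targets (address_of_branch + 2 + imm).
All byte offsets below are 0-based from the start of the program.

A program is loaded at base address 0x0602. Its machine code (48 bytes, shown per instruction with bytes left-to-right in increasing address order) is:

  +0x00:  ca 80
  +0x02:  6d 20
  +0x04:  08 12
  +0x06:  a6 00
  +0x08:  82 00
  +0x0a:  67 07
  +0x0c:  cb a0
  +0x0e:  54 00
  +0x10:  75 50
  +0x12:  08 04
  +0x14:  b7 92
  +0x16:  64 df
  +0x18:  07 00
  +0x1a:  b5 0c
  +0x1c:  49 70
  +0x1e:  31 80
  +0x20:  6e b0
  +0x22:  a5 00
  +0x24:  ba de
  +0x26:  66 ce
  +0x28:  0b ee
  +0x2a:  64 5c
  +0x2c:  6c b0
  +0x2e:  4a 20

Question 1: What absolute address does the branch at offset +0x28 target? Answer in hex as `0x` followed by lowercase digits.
+0x28: 0b ee ⇒ word 0x0bee (big)
  opcode bits[15:10]=0x2: jmp/J
  imm@[9:0]=0x3ee (s10→-18) ⇒ $-18
  target = base 0x0602 + off 0x28 + 2 + imm -18 = 0x061a

0x061a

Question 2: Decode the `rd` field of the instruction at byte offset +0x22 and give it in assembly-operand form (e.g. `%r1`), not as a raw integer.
%r2

+0x22: a5 00 ⇒ word 0xa500 (big)
  opcode bits[15:10]=0x29: inc/R
  rd: (w>>7)&0x7=0x2 → %r2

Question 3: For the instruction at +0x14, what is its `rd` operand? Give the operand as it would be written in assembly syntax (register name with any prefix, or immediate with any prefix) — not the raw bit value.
%r7

+0x14: b7 92 ⇒ word 0xb792 (big)
  opcode bits[15:10]=0x2d: cpi/RI
  rd: (w>>7)&0x7=0x7 → %r7
  imm: (w>>0)&0x7f=0x12 → $18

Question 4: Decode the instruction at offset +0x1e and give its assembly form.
off 0x1e: read 31 80 as big → 0x3180
  top 6b → 0xc → decr [R]
  [9:7] rd=3 = %r3

decr %r3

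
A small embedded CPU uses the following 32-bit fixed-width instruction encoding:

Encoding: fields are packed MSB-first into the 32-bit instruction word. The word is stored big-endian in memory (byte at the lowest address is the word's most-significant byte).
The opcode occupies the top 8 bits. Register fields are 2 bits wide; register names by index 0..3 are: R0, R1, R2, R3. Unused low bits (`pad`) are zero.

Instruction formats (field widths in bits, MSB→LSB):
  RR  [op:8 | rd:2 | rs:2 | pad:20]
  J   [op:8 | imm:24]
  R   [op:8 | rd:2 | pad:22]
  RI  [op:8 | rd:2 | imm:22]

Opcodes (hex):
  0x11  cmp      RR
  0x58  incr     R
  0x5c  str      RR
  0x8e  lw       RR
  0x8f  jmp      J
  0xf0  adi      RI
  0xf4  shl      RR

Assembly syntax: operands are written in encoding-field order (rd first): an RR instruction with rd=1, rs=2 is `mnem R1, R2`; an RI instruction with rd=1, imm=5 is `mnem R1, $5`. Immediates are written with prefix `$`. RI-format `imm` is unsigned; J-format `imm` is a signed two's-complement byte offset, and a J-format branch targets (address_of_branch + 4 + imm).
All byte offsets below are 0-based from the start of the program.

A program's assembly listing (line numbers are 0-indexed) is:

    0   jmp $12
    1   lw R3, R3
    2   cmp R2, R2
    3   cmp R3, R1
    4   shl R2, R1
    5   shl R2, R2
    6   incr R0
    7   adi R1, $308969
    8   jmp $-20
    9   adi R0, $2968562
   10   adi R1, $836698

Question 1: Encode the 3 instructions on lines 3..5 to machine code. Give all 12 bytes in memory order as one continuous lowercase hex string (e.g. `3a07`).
L3: cmp op=0x11:8|rd=3:2|rs=1:2|pad=0:20 ⇒ 0x11d00000 ⇒ big 11 d0 00 00
L4: shl op=0xf4:8|rd=2:2|rs=1:2|pad=0:20 ⇒ 0xf4900000 ⇒ big f4 90 00 00
L5: shl op=0xf4:8|rd=2:2|rs=2:2|pad=0:20 ⇒ 0xf4a00000 ⇒ big f4 a0 00 00

11d00000f4900000f4a00000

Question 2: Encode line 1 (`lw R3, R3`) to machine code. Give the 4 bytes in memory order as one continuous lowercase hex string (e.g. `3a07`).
line 1 (lw): pack op=0x8e:8|rd=3:2|rs=3:2|pad=0:20 = 0x8ef00000; big→ 8e f0 00 00

8ef00000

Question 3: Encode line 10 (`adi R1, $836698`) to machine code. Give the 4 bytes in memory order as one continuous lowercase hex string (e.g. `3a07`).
f04cc45a

line 10 (adi): pack op=0xf0:8|rd=1:2|imm=836698:22 = 0xf04cc45a; big→ f0 4c c4 5a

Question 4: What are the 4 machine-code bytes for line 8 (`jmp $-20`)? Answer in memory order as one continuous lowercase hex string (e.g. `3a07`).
8fffffec

8. jmp fields op=0x8f:8|imm=-20:24 → word 8fffffech → 8f ff ff ec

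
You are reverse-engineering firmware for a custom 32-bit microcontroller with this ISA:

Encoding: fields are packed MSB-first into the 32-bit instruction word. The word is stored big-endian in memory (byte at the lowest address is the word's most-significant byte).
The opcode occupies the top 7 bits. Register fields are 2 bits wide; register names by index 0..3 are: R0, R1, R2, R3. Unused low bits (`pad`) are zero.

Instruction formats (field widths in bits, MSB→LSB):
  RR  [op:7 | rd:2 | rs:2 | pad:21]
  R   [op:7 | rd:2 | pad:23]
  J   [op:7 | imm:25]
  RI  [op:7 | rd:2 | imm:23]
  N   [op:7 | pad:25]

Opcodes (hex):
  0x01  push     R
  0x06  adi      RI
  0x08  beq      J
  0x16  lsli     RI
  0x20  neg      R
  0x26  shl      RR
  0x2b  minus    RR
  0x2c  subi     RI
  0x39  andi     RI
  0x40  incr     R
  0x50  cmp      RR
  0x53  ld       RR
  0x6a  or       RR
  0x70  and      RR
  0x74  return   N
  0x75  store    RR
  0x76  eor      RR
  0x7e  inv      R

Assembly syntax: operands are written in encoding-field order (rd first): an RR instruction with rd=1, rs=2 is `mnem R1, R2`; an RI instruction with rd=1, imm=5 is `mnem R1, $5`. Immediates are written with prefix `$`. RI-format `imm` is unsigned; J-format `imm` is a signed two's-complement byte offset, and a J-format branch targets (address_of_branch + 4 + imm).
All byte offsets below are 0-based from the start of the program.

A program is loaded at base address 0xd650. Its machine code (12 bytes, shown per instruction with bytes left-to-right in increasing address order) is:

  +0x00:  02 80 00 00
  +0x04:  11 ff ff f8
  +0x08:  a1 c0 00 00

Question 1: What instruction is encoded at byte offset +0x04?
+0x04: 11 ff ff f8 ⇒ word 0x11fffff8 (big)
  top 7b → 0x8 → beq [J]
  [24:0] imm=33554424 (s25→-8) = $-8

beq $-8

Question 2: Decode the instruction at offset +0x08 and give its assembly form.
off 0x08: read a1 c0 00 00 as big → 0xa1c00000
  top 7b → 0x50 → cmp [RR]
  rd: (w>>23)&0x3=0x3 → R3
  rs: (w>>21)&0x3=0x2 → R2

cmp R3, R2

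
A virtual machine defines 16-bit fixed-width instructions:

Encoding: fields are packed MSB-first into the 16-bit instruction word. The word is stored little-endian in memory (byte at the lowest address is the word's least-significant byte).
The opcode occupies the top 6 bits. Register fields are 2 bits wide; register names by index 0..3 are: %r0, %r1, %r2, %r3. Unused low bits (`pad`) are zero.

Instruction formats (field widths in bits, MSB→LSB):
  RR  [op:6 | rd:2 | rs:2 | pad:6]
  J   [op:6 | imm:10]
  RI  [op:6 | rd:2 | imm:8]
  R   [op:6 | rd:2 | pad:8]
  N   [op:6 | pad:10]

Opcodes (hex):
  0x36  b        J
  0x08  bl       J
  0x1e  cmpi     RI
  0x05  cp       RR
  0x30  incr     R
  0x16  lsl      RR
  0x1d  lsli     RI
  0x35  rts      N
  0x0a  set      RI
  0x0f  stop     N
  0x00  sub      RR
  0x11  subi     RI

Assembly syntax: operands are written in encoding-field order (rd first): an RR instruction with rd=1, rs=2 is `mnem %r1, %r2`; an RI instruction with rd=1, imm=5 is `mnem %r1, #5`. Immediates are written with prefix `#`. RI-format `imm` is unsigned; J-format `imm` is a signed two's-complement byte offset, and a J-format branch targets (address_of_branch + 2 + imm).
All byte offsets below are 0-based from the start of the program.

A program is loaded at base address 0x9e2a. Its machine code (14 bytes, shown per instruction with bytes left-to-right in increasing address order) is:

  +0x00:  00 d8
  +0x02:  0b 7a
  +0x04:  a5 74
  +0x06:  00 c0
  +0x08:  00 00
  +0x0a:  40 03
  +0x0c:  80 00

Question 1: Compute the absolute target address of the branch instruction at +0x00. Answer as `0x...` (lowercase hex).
0x9e2c

off 0x00: read 00 d8 as little → 0xd800
  op=0xd800>>10=0x36 ⇒ b (J)
  imm@[9:0]=0x0 ⇒ #0
  target = base 0x9e2a + off 0x00 + 2 + imm 0 = 0x9e2c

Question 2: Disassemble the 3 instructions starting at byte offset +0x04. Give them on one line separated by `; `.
+0x04: a5 74 ⇒ word 0x74a5 (little)
  top 6b → 0x1d → lsli [RI]
  rd: (w>>8)&0x3=0x0 → %r0
  imm: (w>>0)&0xff=0xa5 → #165
+0x06: 00 c0 ⇒ word 0xc000 (little)
  top 6b → 0x30 → incr [R]
  rd: (w>>8)&0x3=0x0 → %r0
+0x08: 00 00 ⇒ word 0x0000 (little)
  top 6b → 0x0 → sub [RR]
  rd: (w>>8)&0x3=0x0 → %r0
  rs: (w>>6)&0x3=0x0 → %r0

lsli %r0, #165; incr %r0; sub %r0, %r0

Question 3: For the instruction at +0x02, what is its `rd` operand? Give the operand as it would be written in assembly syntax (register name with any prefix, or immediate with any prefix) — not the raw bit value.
%r2

[02] 0b 7a → 0x7a0b
  opcode bits[15:10]=0x1e: cmpi/RI
  rd: (w>>8)&0x3=0x2 → %r2
  imm: (w>>0)&0xff=0xb → #11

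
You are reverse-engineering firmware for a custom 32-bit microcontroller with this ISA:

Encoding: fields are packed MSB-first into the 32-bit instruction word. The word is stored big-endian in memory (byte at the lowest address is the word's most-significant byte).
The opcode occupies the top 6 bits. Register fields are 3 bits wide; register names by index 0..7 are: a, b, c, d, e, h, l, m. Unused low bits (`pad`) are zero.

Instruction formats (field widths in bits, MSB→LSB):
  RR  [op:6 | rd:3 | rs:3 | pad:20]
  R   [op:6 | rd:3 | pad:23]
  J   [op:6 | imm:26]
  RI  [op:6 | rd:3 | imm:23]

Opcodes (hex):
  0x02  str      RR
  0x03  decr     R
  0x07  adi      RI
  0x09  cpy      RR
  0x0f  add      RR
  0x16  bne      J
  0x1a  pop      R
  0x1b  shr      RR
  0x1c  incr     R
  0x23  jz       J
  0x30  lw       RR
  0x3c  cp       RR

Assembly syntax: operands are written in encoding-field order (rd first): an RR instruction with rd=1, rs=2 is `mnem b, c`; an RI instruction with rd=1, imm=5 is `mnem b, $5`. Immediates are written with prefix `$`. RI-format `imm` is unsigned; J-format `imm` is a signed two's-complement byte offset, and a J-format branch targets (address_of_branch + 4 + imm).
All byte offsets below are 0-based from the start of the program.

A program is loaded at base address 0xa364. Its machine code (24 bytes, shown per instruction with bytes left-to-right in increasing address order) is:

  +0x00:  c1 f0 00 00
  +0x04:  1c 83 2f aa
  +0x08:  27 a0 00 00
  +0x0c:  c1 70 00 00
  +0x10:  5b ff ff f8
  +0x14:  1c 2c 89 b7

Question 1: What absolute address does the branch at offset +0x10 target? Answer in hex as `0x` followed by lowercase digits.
0xa370

off 0x10: read 5b ff ff f8 as big → 0x5bfffff8
  opcode bits[31:26]=0x16: bne/J
  [25:0] imm=67108856 (s26→-8) = $-8
  target = base 0xa364 + off 0x10 + 4 + imm -8 = 0xa370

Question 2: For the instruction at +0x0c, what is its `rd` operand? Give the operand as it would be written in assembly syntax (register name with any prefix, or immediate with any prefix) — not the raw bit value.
c

+0x0c: c1 70 00 00 ⇒ word 0xc1700000 (big)
  top 6b → 0x30 → lw [RR]
  [25:23] rd=2 = c
  [22:20] rs=7 = m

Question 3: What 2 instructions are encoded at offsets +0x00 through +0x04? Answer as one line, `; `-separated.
lw d, m; adi b, $208810

+0x00: c1 f0 00 00 ⇒ word 0xc1f00000 (big)
  op=0xc1f00000>>26=0x30 ⇒ lw (RR)
  rd@[25:23]=0x3 ⇒ d
  rs@[22:20]=0x7 ⇒ m
+0x04: 1c 83 2f aa ⇒ word 0x1c832faa (big)
  op=0x1c832faa>>26=0x7 ⇒ adi (RI)
  rd@[25:23]=0x1 ⇒ b
  imm@[22:0]=0x32faa ⇒ $208810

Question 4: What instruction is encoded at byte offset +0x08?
off 0x08: read 27 a0 00 00 as big → 0x27a00000
  op=0x27a00000>>26=0x9 ⇒ cpy (RR)
  rd: (w>>23)&0x7=0x7 → m
  rs: (w>>20)&0x7=0x2 → c

cpy m, c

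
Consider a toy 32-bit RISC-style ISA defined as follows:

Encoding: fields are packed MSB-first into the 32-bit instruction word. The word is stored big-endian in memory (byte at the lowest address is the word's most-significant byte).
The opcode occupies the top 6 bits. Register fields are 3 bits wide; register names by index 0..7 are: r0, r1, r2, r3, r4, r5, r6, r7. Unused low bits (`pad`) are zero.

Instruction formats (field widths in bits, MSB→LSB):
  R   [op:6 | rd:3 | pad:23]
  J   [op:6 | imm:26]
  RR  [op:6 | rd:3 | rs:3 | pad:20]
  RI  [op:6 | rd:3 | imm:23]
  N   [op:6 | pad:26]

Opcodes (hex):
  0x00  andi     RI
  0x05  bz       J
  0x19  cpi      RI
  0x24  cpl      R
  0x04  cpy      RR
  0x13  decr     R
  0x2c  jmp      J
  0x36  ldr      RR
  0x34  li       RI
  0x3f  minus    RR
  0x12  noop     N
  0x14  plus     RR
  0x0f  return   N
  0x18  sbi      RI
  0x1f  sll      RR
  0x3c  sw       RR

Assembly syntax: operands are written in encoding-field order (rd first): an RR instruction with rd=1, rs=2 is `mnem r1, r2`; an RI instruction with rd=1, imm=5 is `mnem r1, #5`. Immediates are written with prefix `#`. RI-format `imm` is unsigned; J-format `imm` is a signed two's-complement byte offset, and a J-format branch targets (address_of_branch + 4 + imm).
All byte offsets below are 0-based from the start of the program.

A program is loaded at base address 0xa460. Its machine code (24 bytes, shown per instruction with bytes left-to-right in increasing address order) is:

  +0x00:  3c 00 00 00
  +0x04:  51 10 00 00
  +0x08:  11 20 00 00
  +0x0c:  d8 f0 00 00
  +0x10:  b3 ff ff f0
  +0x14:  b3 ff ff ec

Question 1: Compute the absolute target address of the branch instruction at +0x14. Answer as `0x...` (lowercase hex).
0xa464

@+14  big-endian(b3 ff ff ec) = 0xb3ffffec
  top 6b → 0x2c → jmp [J]
  [25:0] imm=67108844 (s26→-20) = #-20
  target = base 0xa460 + off 0x14 + 4 + imm -20 = 0xa464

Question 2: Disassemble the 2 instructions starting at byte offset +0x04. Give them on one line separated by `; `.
+0x04: 51 10 00 00 ⇒ word 0x51100000 (big)
  op=0x51100000>>26=0x14 ⇒ plus (RR)
  rd: (w>>23)&0x7=0x2 → r2
  rs: (w>>20)&0x7=0x1 → r1
+0x08: 11 20 00 00 ⇒ word 0x11200000 (big)
  op=0x11200000>>26=0x4 ⇒ cpy (RR)
  rd: (w>>23)&0x7=0x2 → r2
  rs: (w>>20)&0x7=0x2 → r2

plus r2, r1; cpy r2, r2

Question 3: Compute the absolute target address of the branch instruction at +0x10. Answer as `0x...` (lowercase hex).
0xa464

[10] b3 ff ff f0 → 0xb3fffff0
  top 6b → 0x2c → jmp [J]
  [25:0] imm=67108848 (s26→-16) = #-16
  target = base 0xa460 + off 0x10 + 4 + imm -16 = 0xa464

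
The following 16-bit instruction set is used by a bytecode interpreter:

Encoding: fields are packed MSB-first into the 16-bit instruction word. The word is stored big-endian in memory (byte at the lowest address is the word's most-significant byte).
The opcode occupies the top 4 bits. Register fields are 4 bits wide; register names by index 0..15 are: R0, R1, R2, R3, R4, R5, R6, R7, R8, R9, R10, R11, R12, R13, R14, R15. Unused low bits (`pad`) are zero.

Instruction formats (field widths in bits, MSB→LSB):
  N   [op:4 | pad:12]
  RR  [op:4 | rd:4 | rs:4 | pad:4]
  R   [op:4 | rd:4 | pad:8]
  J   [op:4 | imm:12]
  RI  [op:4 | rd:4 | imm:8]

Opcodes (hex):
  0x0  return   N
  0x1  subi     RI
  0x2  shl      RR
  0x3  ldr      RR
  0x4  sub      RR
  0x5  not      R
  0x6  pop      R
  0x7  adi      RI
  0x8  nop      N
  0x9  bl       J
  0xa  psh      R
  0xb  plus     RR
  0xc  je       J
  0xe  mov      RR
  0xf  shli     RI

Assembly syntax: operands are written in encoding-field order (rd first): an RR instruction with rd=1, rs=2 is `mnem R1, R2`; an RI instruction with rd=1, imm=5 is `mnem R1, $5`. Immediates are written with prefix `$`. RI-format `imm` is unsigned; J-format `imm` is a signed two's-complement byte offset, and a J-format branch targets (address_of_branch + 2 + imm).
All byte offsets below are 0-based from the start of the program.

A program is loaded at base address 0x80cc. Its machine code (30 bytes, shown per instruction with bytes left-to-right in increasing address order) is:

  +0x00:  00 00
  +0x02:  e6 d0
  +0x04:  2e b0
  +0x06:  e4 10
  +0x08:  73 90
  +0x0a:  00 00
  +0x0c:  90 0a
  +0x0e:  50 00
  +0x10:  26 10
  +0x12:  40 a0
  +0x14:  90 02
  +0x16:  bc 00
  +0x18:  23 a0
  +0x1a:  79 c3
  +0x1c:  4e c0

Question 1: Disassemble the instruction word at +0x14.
bl $2

[14] 90 02 → 0x9002
  opcode bits[15:12]=0x9: bl/J
  [11:0] imm=2 = $2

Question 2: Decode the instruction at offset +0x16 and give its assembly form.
@+16  big-endian(bc 00) = 0xbc00
  top 4b → 0xb → plus [RR]
  rd@[11:8]=0xc ⇒ R12
  rs@[7:4]=0x0 ⇒ R0

plus R12, R0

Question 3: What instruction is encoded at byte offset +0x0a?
return

@+0a  big-endian(00 00) = 0x0000
  opcode bits[15:12]=0x0: return/N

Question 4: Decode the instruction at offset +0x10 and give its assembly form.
@+10  big-endian(26 10) = 0x2610
  op=0x2610>>12=0x2 ⇒ shl (RR)
  rd@[11:8]=0x6 ⇒ R6
  rs@[7:4]=0x1 ⇒ R1

shl R6, R1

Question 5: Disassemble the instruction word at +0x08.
adi R3, $144

off 0x08: read 73 90 as big → 0x7390
  op=0x7390>>12=0x7 ⇒ adi (RI)
  [11:8] rd=3 = R3
  [7:0] imm=144 = $144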